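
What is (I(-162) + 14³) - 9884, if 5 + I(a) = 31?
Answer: -7114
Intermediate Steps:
I(a) = 26 (I(a) = -5 + 31 = 26)
(I(-162) + 14³) - 9884 = (26 + 14³) - 9884 = (26 + 2744) - 9884 = 2770 - 9884 = -7114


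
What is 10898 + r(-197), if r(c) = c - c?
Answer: 10898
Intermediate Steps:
r(c) = 0
10898 + r(-197) = 10898 + 0 = 10898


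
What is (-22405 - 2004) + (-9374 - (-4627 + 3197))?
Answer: -32353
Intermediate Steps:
(-22405 - 2004) + (-9374 - (-4627 + 3197)) = -24409 + (-9374 - 1*(-1430)) = -24409 + (-9374 + 1430) = -24409 - 7944 = -32353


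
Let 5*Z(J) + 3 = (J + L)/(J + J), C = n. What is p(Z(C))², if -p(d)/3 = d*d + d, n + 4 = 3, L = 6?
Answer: 1089/10000 ≈ 0.10890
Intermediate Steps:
n = -1 (n = -4 + 3 = -1)
C = -1
Z(J) = -⅗ + (6 + J)/(10*J) (Z(J) = -⅗ + ((J + 6)/(J + J))/5 = -⅗ + ((6 + J)/((2*J)))/5 = -⅗ + ((6 + J)*(1/(2*J)))/5 = -⅗ + ((6 + J)/(2*J))/5 = -⅗ + (6 + J)/(10*J))
p(d) = -3*d - 3*d² (p(d) = -3*(d*d + d) = -3*(d² + d) = -3*(d + d²) = -3*d - 3*d²)
p(Z(C))² = (-3*(⅒)*(6 - 5*(-1))/(-1)*(1 + (⅒)*(6 - 5*(-1))/(-1)))² = (-3*(⅒)*(-1)*(6 + 5)*(1 + (⅒)*(-1)*(6 + 5)))² = (-3*(⅒)*(-1)*11*(1 + (⅒)*(-1)*11))² = (-3*(-11/10)*(1 - 11/10))² = (-3*(-11/10)*(-⅒))² = (-33/100)² = 1089/10000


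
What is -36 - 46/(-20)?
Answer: -337/10 ≈ -33.700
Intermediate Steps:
-36 - 46/(-20) = -36 - 1/20*(-46) = -36 + 23/10 = -337/10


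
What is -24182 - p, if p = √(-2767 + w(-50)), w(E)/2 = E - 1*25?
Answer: -24182 - I*√2917 ≈ -24182.0 - 54.009*I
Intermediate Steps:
w(E) = -50 + 2*E (w(E) = 2*(E - 1*25) = 2*(E - 25) = 2*(-25 + E) = -50 + 2*E)
p = I*√2917 (p = √(-2767 + (-50 + 2*(-50))) = √(-2767 + (-50 - 100)) = √(-2767 - 150) = √(-2917) = I*√2917 ≈ 54.009*I)
-24182 - p = -24182 - I*√2917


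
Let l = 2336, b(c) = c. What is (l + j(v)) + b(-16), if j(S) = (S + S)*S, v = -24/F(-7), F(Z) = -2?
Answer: 2608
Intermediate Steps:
v = 12 (v = -24/(-2) = -24*(-½) = 12)
j(S) = 2*S² (j(S) = (2*S)*S = 2*S²)
(l + j(v)) + b(-16) = (2336 + 2*12²) - 16 = (2336 + 2*144) - 16 = (2336 + 288) - 16 = 2624 - 16 = 2608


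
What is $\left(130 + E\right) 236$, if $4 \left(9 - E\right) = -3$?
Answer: $32981$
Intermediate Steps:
$E = \frac{39}{4}$ ($E = 9 - - \frac{3}{4} = 9 + \frac{3}{4} = \frac{39}{4} \approx 9.75$)
$\left(130 + E\right) 236 = \left(130 + \frac{39}{4}\right) 236 = \frac{559}{4} \cdot 236 = 32981$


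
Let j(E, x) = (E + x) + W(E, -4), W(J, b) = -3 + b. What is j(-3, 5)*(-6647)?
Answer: 33235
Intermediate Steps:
j(E, x) = -7 + E + x (j(E, x) = (E + x) + (-3 - 4) = (E + x) - 7 = -7 + E + x)
j(-3, 5)*(-6647) = (-7 - 3 + 5)*(-6647) = -5*(-6647) = 33235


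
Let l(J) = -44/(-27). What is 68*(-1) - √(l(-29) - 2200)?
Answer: -68 - 2*I*√44517/9 ≈ -68.0 - 46.887*I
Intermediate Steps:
l(J) = 44/27 (l(J) = -44*(-1/27) = 44/27)
68*(-1) - √(l(-29) - 2200) = 68*(-1) - √(44/27 - 2200) = -68 - √(-59356/27) = -68 - 2*I*√44517/9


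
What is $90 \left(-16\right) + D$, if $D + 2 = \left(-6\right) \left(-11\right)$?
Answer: $-1376$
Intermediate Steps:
$D = 64$ ($D = -2 - -66 = -2 + 66 = 64$)
$90 \left(-16\right) + D = 90 \left(-16\right) + 64 = -1440 + 64 = -1376$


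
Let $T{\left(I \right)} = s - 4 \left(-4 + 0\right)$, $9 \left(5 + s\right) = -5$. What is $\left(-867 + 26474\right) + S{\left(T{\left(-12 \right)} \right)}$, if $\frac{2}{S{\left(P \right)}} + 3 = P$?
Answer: $\frac{1715687}{67} \approx 25607.0$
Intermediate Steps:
$s = - \frac{50}{9}$ ($s = -5 + \frac{1}{9} \left(-5\right) = -5 - \frac{5}{9} = - \frac{50}{9} \approx -5.5556$)
$T{\left(I \right)} = \frac{94}{9}$ ($T{\left(I \right)} = - \frac{50}{9} - 4 \left(-4 + 0\right) = - \frac{50}{9} - 4 \left(-4\right) = - \frac{50}{9} - -16 = - \frac{50}{9} + 16 = \frac{94}{9}$)
$S{\left(P \right)} = \frac{2}{-3 + P}$
$\left(-867 + 26474\right) + S{\left(T{\left(-12 \right)} \right)} = \left(-867 + 26474\right) + \frac{2}{-3 + \frac{94}{9}} = 25607 + \frac{2}{\frac{67}{9}} = 25607 + 2 \cdot \frac{9}{67} = 25607 + \frac{18}{67} = \frac{1715687}{67}$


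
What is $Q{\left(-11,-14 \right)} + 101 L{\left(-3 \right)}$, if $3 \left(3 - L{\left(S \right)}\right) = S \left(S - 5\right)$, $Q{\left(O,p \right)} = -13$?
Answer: $-518$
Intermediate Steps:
$L{\left(S \right)} = 3 - \frac{S \left(-5 + S\right)}{3}$ ($L{\left(S \right)} = 3 - \frac{S \left(S - 5\right)}{3} = 3 - \frac{S \left(-5 + S\right)}{3}$)
$Q{\left(-11,-14 \right)} + 101 L{\left(-3 \right)} = -13 + 101 \left(3 - \frac{\left(-3\right)^{2}}{3} + \frac{5}{3} \left(-3\right)\right) = -13 + 101 \left(3 - 3 - 5\right) = -13 + 101 \left(-5\right) = -13 - 505 = -518$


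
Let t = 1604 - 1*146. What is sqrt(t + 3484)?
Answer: sqrt(4942) ≈ 70.299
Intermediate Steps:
t = 1458 (t = 1604 - 146 = 1458)
sqrt(t + 3484) = sqrt(1458 + 3484) = sqrt(4942)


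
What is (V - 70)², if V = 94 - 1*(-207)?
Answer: 53361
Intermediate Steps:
V = 301 (V = 94 + 207 = 301)
(V - 70)² = (301 - 70)² = 231² = 53361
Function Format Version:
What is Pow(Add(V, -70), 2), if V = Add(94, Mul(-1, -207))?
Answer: 53361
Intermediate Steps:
V = 301 (V = Add(94, 207) = 301)
Pow(Add(V, -70), 2) = Pow(Add(301, -70), 2) = Pow(231, 2) = 53361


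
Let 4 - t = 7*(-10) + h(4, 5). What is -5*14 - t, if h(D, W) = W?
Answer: -139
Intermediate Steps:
t = 69 (t = 4 - (7*(-10) + 5) = 4 - (-70 + 5) = 4 - 1*(-65) = 4 + 65 = 69)
-5*14 - t = -5*14 - 1*69 = -70 - 69 = -139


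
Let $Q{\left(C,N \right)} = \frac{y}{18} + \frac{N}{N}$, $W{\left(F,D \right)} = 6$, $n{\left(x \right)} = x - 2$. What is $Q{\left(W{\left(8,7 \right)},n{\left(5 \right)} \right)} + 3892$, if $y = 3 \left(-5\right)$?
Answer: $\frac{23353}{6} \approx 3892.2$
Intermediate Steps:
$n{\left(x \right)} = -2 + x$
$y = -15$
$Q{\left(C,N \right)} = \frac{1}{6}$ ($Q{\left(C,N \right)} = - \frac{15}{18} + \frac{N}{N} = \left(-15\right) \frac{1}{18} + 1 = - \frac{5}{6} + 1 = \frac{1}{6}$)
$Q{\left(W{\left(8,7 \right)},n{\left(5 \right)} \right)} + 3892 = \frac{1}{6} + 3892 = \frac{23353}{6}$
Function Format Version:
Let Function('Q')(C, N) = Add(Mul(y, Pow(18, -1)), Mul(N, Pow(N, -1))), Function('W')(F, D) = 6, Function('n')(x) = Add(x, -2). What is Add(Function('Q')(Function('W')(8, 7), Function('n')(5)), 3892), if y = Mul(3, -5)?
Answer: Rational(23353, 6) ≈ 3892.2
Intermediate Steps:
Function('n')(x) = Add(-2, x)
y = -15
Function('Q')(C, N) = Rational(1, 6) (Function('Q')(C, N) = Add(Mul(-15, Pow(18, -1)), Mul(N, Pow(N, -1))) = Add(Mul(-15, Rational(1, 18)), 1) = Add(Rational(-5, 6), 1) = Rational(1, 6))
Add(Function('Q')(Function('W')(8, 7), Function('n')(5)), 3892) = Add(Rational(1, 6), 3892) = Rational(23353, 6)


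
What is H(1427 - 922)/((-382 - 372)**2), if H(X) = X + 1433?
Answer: 969/284258 ≈ 0.0034089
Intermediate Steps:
H(X) = 1433 + X
H(1427 - 922)/((-382 - 372)**2) = (1433 + (1427 - 922))/((-382 - 372)**2) = (1433 + 505)/((-754)**2) = 1938/568516 = 1938*(1/568516) = 969/284258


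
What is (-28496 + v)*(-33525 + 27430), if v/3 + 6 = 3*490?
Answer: 146913880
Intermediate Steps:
v = 4392 (v = -18 + 3*(3*490) = -18 + 3*1470 = -18 + 4410 = 4392)
(-28496 + v)*(-33525 + 27430) = (-28496 + 4392)*(-33525 + 27430) = -24104*(-6095) = 146913880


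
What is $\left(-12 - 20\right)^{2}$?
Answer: $1024$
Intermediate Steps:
$\left(-12 - 20\right)^{2} = \left(-32\right)^{2} = 1024$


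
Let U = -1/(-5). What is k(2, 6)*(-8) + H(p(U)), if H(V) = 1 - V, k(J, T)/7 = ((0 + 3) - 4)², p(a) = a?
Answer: -276/5 ≈ -55.200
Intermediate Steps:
U = ⅕ (U = -1*(-⅕) = ⅕ ≈ 0.20000)
k(J, T) = 7 (k(J, T) = 7*((0 + 3) - 4)² = 7*(3 - 4)² = 7*(-1)² = 7*1 = 7)
k(2, 6)*(-8) + H(p(U)) = 7*(-8) + (1 - 1*⅕) = -56 + (1 - ⅕) = -56 + ⅘ = -276/5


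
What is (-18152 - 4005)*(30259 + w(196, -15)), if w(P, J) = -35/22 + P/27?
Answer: -398321108441/594 ≈ -6.7057e+8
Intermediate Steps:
w(P, J) = -35/22 + P/27 (w(P, J) = -35*1/22 + P*(1/27) = -35/22 + P/27)
(-18152 - 4005)*(30259 + w(196, -15)) = (-18152 - 4005)*(30259 + (-35/22 + (1/27)*196)) = -22157*(30259 + (-35/22 + 196/27)) = -22157*(30259 + 3367/594) = -22157*17977213/594 = -398321108441/594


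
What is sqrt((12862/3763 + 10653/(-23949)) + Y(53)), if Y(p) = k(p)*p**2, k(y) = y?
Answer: sqrt(14927753935319699846)/10013343 ≈ 385.85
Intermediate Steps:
Y(p) = p**3 (Y(p) = p*p**2 = p**3)
sqrt((12862/3763 + 10653/(-23949)) + Y(53)) = sqrt((12862/3763 + 10653/(-23949)) + 53**3) = sqrt((12862*(1/3763) + 10653*(-1/23949)) + 148877) = sqrt((12862/3763 - 3551/7983) + 148877) = sqrt(89314933/30040029 + 148877) = sqrt(4472358712366/30040029) = sqrt(14927753935319699846)/10013343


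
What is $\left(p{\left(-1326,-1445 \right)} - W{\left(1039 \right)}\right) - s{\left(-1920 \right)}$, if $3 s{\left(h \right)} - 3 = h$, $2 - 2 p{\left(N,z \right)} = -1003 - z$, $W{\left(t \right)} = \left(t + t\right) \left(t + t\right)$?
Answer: $-4317665$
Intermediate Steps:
$W{\left(t \right)} = 4 t^{2}$ ($W{\left(t \right)} = 2 t 2 t = 4 t^{2}$)
$p{\left(N,z \right)} = \frac{1005}{2} + \frac{z}{2}$ ($p{\left(N,z \right)} = 1 - \frac{-1003 - z}{2} = 1 + \left(\frac{1003}{2} + \frac{z}{2}\right) = \frac{1005}{2} + \frac{z}{2}$)
$s{\left(h \right)} = 1 + \frac{h}{3}$
$\left(p{\left(-1326,-1445 \right)} - W{\left(1039 \right)}\right) - s{\left(-1920 \right)} = \left(\left(\frac{1005}{2} + \frac{1}{2} \left(-1445\right)\right) - 4 \cdot 1039^{2}\right) - \left(1 + \frac{1}{3} \left(-1920\right)\right) = \left(\left(\frac{1005}{2} - \frac{1445}{2}\right) - 4 \cdot 1079521\right) - \left(1 - 640\right) = \left(-220 - 4318084\right) - -639 = \left(-220 - 4318084\right) + 639 = -4318304 + 639 = -4317665$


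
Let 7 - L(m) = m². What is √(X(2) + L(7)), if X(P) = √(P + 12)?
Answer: √(-42 + √14) ≈ 6.1853*I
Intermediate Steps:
X(P) = √(12 + P)
L(m) = 7 - m²
√(X(2) + L(7)) = √(√(12 + 2) + (7 - 1*7²)) = √(√14 + (7 - 1*49)) = √(√14 + (7 - 49)) = √(√14 - 42) = √(-42 + √14)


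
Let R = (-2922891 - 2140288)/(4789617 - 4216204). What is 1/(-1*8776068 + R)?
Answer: -573413/5032316543263 ≈ -1.1395e-7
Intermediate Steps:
R = -5063179/573413 ≈ -8.8299
1/(-1*8776068 + R) = 1/(-1*8776068 - 5063179/573413) = 1/(-8776068 - 5063179/573413) = 1/(-5032316543263/573413) = -573413/5032316543263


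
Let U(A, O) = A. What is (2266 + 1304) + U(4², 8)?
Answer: 3586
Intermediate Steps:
(2266 + 1304) + U(4², 8) = (2266 + 1304) + 4² = 3570 + 16 = 3586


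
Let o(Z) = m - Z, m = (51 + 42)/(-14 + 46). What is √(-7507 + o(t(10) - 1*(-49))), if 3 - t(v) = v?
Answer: 5*I*√19318/8 ≈ 86.868*I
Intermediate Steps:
m = 93/32 ≈ 2.9063
t(v) = 3 - v
o(Z) = 93/32 - Z
√(-7507 + o(t(10) - 1*(-49))) = √(-7507 + (93/32 - ((3 - 1*10) - 1*(-49)))) = √(-7507 + (93/32 - ((3 - 10) + 49))) = √(-7507 + (93/32 - (-7 + 49))) = √(-7507 + (93/32 - 1*42)) = √(-7507 + (93/32 - 42)) = √(-7507 - 1251/32) = √(-241475/32) = 5*I*√19318/8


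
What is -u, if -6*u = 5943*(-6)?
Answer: -5943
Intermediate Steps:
u = 5943 (u = -1981*(-6)/2 = -1/6*(-35658) = 5943)
-u = -1*5943 = -5943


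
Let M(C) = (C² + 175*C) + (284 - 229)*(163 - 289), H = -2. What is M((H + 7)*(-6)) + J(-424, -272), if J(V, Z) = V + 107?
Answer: -11597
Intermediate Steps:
J(V, Z) = 107 + V
M(C) = -6930 + C² + 175*C (M(C) = (C² + 175*C) + 55*(-126) = (C² + 175*C) - 6930 = -6930 + C² + 175*C)
M((H + 7)*(-6)) + J(-424, -272) = (-6930 + ((-2 + 7)*(-6))² + 175*((-2 + 7)*(-6))) + (107 - 424) = (-6930 + (5*(-6))² + 175*(5*(-6))) - 317 = (-6930 + (-30)² + 175*(-30)) - 317 = (-6930 + 900 - 5250) - 317 = -11280 - 317 = -11597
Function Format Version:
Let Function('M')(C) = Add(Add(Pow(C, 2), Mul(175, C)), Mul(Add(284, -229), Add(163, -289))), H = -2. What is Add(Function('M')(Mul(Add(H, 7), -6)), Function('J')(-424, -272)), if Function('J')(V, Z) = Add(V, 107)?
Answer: -11597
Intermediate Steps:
Function('J')(V, Z) = Add(107, V)
Function('M')(C) = Add(-6930, Pow(C, 2), Mul(175, C)) (Function('M')(C) = Add(Add(Pow(C, 2), Mul(175, C)), Mul(55, -126)) = Add(Add(Pow(C, 2), Mul(175, C)), -6930) = Add(-6930, Pow(C, 2), Mul(175, C)))
Add(Function('M')(Mul(Add(H, 7), -6)), Function('J')(-424, -272)) = Add(Add(-6930, Pow(Mul(Add(-2, 7), -6), 2), Mul(175, Mul(Add(-2, 7), -6))), Add(107, -424)) = Add(Add(-6930, Pow(Mul(5, -6), 2), Mul(175, Mul(5, -6))), -317) = Add(Add(-6930, Pow(-30, 2), Mul(175, -30)), -317) = Add(Add(-6930, 900, -5250), -317) = Add(-11280, -317) = -11597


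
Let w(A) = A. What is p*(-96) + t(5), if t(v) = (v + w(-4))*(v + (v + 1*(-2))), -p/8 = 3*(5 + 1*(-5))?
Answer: 8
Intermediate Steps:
p = 0 (p = -24*(5 + 1*(-5)) = -24*(5 - 5) = -24*0 = -8*0 = 0)
t(v) = (-4 + v)*(-2 + 2*v) (t(v) = (v - 4)*(v + (v + 1*(-2))) = (-4 + v)*(v + (v - 2)) = (-4 + v)*(v + (-2 + v)) = (-4 + v)*(-2 + 2*v))
p*(-96) + t(5) = 0*(-96) + (8 - 10*5 + 2*5²) = 0 + (8 - 50 + 2*25) = 0 + (8 - 50 + 50) = 0 + 8 = 8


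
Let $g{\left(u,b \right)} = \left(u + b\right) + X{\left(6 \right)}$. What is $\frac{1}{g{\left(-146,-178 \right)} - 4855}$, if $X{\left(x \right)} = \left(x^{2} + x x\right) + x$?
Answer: $- \frac{1}{5101} \approx -0.00019604$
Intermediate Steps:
$X{\left(x \right)} = x + 2 x^{2}$ ($X{\left(x \right)} = \left(x^{2} + x^{2}\right) + x = 2 x^{2} + x = x + 2 x^{2}$)
$g{\left(u,b \right)} = 78 + b + u$ ($g{\left(u,b \right)} = \left(u + b\right) + 6 \left(1 + 2 \cdot 6\right) = \left(b + u\right) + 6 \left(1 + 12\right) = \left(b + u\right) + 6 \cdot 13 = \left(b + u\right) + 78 = 78 + b + u$)
$\frac{1}{g{\left(-146,-178 \right)} - 4855} = \frac{1}{\left(78 - 178 - 146\right) - 4855} = \frac{1}{-246 - 4855} = \frac{1}{-5101} = - \frac{1}{5101}$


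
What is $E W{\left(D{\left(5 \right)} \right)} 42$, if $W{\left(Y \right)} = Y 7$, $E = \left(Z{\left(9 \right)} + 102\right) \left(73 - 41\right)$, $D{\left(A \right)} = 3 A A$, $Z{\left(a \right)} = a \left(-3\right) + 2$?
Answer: $54331200$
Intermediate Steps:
$Z{\left(a \right)} = 2 - 3 a$ ($Z{\left(a \right)} = - 3 a + 2 = 2 - 3 a$)
$D{\left(A \right)} = 3 A^{2}$
$E = 2464$ ($E = \left(\left(2 - 27\right) + 102\right) \left(73 - 41\right) = \left(\left(2 - 27\right) + 102\right) 32 = \left(-25 + 102\right) 32 = 77 \cdot 32 = 2464$)
$W{\left(Y \right)} = 7 Y$
$E W{\left(D{\left(5 \right)} \right)} 42 = 2464 \cdot 7 \cdot 3 \cdot 5^{2} \cdot 42 = 2464 \cdot 7 \cdot 3 \cdot 25 \cdot 42 = 2464 \cdot 7 \cdot 75 \cdot 42 = 2464 \cdot 525 \cdot 42 = 1293600 \cdot 42 = 54331200$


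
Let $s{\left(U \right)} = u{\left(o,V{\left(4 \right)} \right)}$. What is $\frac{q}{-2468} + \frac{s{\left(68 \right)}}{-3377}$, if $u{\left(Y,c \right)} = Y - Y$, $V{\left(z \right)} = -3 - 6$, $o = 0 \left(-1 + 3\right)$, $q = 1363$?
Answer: $- \frac{1363}{2468} \approx -0.55227$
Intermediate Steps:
$o = 0$ ($o = 0 \cdot 2 = 0$)
$V{\left(z \right)} = -9$ ($V{\left(z \right)} = -3 - 6 = -9$)
$u{\left(Y,c \right)} = 0$
$s{\left(U \right)} = 0$
$\frac{q}{-2468} + \frac{s{\left(68 \right)}}{-3377} = \frac{1363}{-2468} + \frac{0}{-3377} = 1363 \left(- \frac{1}{2468}\right) + 0 \left(- \frac{1}{3377}\right) = - \frac{1363}{2468} + 0 = - \frac{1363}{2468}$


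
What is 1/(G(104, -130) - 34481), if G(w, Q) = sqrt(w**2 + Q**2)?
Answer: -841/28997845 - 26*sqrt(41)/1188911645 ≈ -2.9142e-5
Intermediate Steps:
G(w, Q) = sqrt(Q**2 + w**2)
1/(G(104, -130) - 34481) = 1/(sqrt((-130)**2 + 104**2) - 34481) = 1/(sqrt(16900 + 10816) - 34481) = 1/(sqrt(27716) - 34481) = 1/(26*sqrt(41) - 34481) = 1/(-34481 + 26*sqrt(41))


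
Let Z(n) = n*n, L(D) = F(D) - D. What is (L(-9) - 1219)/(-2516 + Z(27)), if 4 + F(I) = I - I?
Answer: 1214/1787 ≈ 0.67935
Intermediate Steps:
F(I) = -4 (F(I) = -4 + (I - I) = -4 + 0 = -4)
L(D) = -4 - D
Z(n) = n**2
(L(-9) - 1219)/(-2516 + Z(27)) = ((-4 - 1*(-9)) - 1219)/(-2516 + 27**2) = ((-4 + 9) - 1219)/(-2516 + 729) = (5 - 1219)/(-1787) = -1214*(-1/1787) = 1214/1787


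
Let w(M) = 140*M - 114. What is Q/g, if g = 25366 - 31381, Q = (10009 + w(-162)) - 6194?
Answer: 18979/6015 ≈ 3.1553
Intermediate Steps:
w(M) = -114 + 140*M
Q = -18979 (Q = (10009 + (-114 + 140*(-162))) - 6194 = (10009 + (-114 - 22680)) - 6194 = (10009 - 22794) - 6194 = -12785 - 6194 = -18979)
g = -6015
Q/g = -18979/(-6015) = -18979*(-1/6015) = 18979/6015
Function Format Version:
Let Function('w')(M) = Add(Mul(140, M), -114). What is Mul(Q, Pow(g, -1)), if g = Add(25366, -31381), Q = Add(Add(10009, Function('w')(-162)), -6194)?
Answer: Rational(18979, 6015) ≈ 3.1553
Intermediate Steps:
Function('w')(M) = Add(-114, Mul(140, M))
Q = -18979 (Q = Add(Add(10009, Add(-114, Mul(140, -162))), -6194) = Add(Add(10009, Add(-114, -22680)), -6194) = Add(Add(10009, -22794), -6194) = Add(-12785, -6194) = -18979)
g = -6015
Mul(Q, Pow(g, -1)) = Mul(-18979, Pow(-6015, -1)) = Mul(-18979, Rational(-1, 6015)) = Rational(18979, 6015)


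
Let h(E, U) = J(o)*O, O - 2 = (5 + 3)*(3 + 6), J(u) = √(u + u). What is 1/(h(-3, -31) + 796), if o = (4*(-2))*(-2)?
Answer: 199/114596 - 37*√2/57298 ≈ 0.00082331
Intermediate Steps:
o = 16 (o = -8*(-2) = 16)
J(u) = √2*√u (J(u) = √(2*u) = √2*√u)
O = 74 (O = 2 + (5 + 3)*(3 + 6) = 2 + 8*9 = 2 + 72 = 74)
h(E, U) = 296*√2 (h(E, U) = (√2*√16)*74 = (√2*4)*74 = (4*√2)*74 = 296*√2)
1/(h(-3, -31) + 796) = 1/(296*√2 + 796) = 1/(796 + 296*√2)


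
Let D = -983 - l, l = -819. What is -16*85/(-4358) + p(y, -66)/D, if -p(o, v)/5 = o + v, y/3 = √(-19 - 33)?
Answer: -303775/178678 + 15*I*√13/82 ≈ -1.7001 + 0.65955*I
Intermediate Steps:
y = 6*I*√13 (y = 3*√(-19 - 33) = 3*√(-52) = 3*(2*I*√13) = 6*I*√13 ≈ 21.633*I)
p(o, v) = -5*o - 5*v (p(o, v) = -5*(o + v) = -5*o - 5*v)
D = -164 (D = -983 - 1*(-819) = -983 + 819 = -164)
-16*85/(-4358) + p(y, -66)/D = -16*85/(-4358) + (-30*I*√13 - 5*(-66))/(-164) = -1360*(-1/4358) + (-30*I*√13 + 330)*(-1/164) = 680/2179 + (330 - 30*I*√13)*(-1/164) = 680/2179 + (-165/82 + 15*I*√13/82) = -303775/178678 + 15*I*√13/82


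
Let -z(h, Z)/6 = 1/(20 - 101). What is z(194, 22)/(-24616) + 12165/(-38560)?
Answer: -202133135/640705248 ≈ -0.31549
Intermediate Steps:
z(h, Z) = 2/27 (z(h, Z) = -6/(20 - 101) = -6/(-81) = -6*(-1/81) = 2/27)
z(194, 22)/(-24616) + 12165/(-38560) = (2/27)/(-24616) + 12165/(-38560) = (2/27)*(-1/24616) + 12165*(-1/38560) = -1/332316 - 2433/7712 = -202133135/640705248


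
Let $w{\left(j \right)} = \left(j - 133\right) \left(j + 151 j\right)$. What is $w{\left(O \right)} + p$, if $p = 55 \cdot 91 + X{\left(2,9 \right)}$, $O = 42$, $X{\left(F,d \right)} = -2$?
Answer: $-575941$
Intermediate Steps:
$w{\left(j \right)} = 152 j \left(-133 + j\right)$ ($w{\left(j \right)} = \left(-133 + j\right) 152 j = 152 j \left(-133 + j\right)$)
$p = 5003$ ($p = 55 \cdot 91 - 2 = 5005 - 2 = 5003$)
$w{\left(O \right)} + p = 152 \cdot 42 \left(-133 + 42\right) + 5003 = 152 \cdot 42 \left(-91\right) + 5003 = -580944 + 5003 = -575941$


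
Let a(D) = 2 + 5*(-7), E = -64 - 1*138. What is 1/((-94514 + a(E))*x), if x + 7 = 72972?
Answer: -1/6898621855 ≈ -1.4496e-10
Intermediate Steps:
E = -202 (E = -64 - 138 = -202)
x = 72965 (x = -7 + 72972 = 72965)
a(D) = -33 (a(D) = 2 - 35 = -33)
1/((-94514 + a(E))*x) = 1/(-94514 - 33*72965) = (1/72965)/(-94547) = -1/94547*1/72965 = -1/6898621855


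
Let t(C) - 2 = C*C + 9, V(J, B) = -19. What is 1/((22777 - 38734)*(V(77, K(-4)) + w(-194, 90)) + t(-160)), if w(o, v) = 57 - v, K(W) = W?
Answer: 1/855375 ≈ 1.1691e-6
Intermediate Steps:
t(C) = 11 + C² (t(C) = 2 + (C*C + 9) = 2 + (C² + 9) = 2 + (9 + C²) = 11 + C²)
1/((22777 - 38734)*(V(77, K(-4)) + w(-194, 90)) + t(-160)) = 1/((22777 - 38734)*(-19 + (57 - 1*90)) + (11 + (-160)²)) = 1/(-15957*(-19 + (57 - 90)) + (11 + 25600)) = 1/(-15957*(-19 - 33) + 25611) = 1/(-15957*(-52) + 25611) = 1/(829764 + 25611) = 1/855375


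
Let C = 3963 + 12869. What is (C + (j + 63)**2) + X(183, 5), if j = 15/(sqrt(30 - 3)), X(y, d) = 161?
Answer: 62911/3 + 210*sqrt(3) ≈ 21334.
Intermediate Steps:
j = 5*sqrt(3)/3 (j = 15/(sqrt(27)) = 15/((3*sqrt(3))) = 15*(sqrt(3)/9) = 5*sqrt(3)/3 ≈ 2.8868)
C = 16832
(C + (j + 63)**2) + X(183, 5) = (16832 + (5*sqrt(3)/3 + 63)**2) + 161 = (16832 + (63 + 5*sqrt(3)/3)**2) + 161 = 16993 + (63 + 5*sqrt(3)/3)**2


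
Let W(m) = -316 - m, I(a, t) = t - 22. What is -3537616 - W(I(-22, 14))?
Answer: -3537308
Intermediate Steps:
I(a, t) = -22 + t
-3537616 - W(I(-22, 14)) = -3537616 - (-316 - (-22 + 14)) = -3537616 - (-316 - 1*(-8)) = -3537616 - (-316 + 8) = -3537616 - 1*(-308) = -3537616 + 308 = -3537308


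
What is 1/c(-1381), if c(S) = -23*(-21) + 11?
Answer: 1/494 ≈ 0.0020243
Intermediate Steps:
c(S) = 494 (c(S) = 483 + 11 = 494)
1/c(-1381) = 1/494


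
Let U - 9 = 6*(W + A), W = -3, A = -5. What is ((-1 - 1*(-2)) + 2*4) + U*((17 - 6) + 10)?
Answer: -810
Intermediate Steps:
U = -39 (U = 9 + 6*(-3 - 5) = 9 + 6*(-8) = 9 - 48 = -39)
((-1 - 1*(-2)) + 2*4) + U*((17 - 6) + 10) = ((-1 - 1*(-2)) + 2*4) - 39*((17 - 6) + 10) = ((-1 + 2) + 8) - 39*(11 + 10) = (1 + 8) - 39*21 = 9 - 819 = -810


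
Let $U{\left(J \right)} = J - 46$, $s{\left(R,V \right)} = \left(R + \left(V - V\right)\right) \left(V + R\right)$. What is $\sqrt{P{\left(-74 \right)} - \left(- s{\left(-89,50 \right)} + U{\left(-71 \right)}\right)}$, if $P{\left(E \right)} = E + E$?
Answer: $4 \sqrt{215} \approx 58.651$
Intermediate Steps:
$s{\left(R,V \right)} = R \left(R + V\right)$ ($s{\left(R,V \right)} = \left(R + 0\right) \left(R + V\right) = R \left(R + V\right)$)
$P{\left(E \right)} = 2 E$
$U{\left(J \right)} = -46 + J$ ($U{\left(J \right)} = J - 46 = -46 + J$)
$\sqrt{P{\left(-74 \right)} - \left(- s{\left(-89,50 \right)} + U{\left(-71 \right)}\right)} = \sqrt{2 \left(-74\right) - \left(-117 + 89 \left(-89 + 50\right)\right)} = \sqrt{-148 - -3588} = \sqrt{-148 + \left(3471 + 117\right)} = \sqrt{-148 + 3588} = \sqrt{3440} = 4 \sqrt{215}$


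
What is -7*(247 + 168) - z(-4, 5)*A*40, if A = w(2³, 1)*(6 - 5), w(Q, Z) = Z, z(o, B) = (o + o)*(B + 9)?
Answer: 1575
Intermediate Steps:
z(o, B) = 2*o*(9 + B) (z(o, B) = (2*o)*(9 + B) = 2*o*(9 + B))
A = 1 (A = 1*(6 - 5) = 1*1 = 1)
-7*(247 + 168) - z(-4, 5)*A*40 = -7*(247 + 168) - (2*(-4)*(9 + 5))*1*40 = -7*415 - (2*(-4)*14)*1*40 = -2905 - (-112*1)*40 = -2905 - (-112)*40 = -2905 - 1*(-4480) = -2905 + 4480 = 1575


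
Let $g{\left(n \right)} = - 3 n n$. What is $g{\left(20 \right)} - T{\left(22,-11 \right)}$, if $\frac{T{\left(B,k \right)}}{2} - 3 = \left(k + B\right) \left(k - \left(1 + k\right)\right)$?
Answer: $-1184$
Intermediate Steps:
$T{\left(B,k \right)} = 6 - 2 B - 2 k$ ($T{\left(B,k \right)} = 6 + 2 \left(k + B\right) \left(k - \left(1 + k\right)\right) = 6 + 2 \left(B + k\right) \left(-1\right) = 6 + 2 \left(- B - k\right) = 6 - \left(2 B + 2 k\right) = 6 - 2 B - 2 k$)
$g{\left(n \right)} = - 3 n^{2}$
$g{\left(20 \right)} - T{\left(22,-11 \right)} = - 3 \cdot 20^{2} - \left(6 - 44 - -22\right) = \left(-3\right) 400 - \left(6 - 44 + 22\right) = -1200 - -16 = -1200 + 16 = -1184$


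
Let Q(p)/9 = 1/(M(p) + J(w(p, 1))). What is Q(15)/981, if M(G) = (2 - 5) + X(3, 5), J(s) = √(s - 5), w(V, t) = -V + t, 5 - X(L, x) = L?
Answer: -1/2180 - I*√19/2180 ≈ -0.00045872 - 0.0019995*I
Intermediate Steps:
X(L, x) = 5 - L
w(V, t) = t - V
J(s) = √(-5 + s)
M(G) = -1 (M(G) = (2 - 5) + (5 - 1*3) = -3 + (5 - 3) = -3 + 2 = -1)
Q(p) = 9/(-1 + √(-4 - p)) (Q(p) = 9/(-1 + √(-5 + (1 - p))) = 9/(-1 + √(-4 - p)))
Q(15)/981 = (9/(-1 + √(-4 - 1*15)))/981 = (9/(-1 + √(-4 - 15)))*(1/981) = (9/(-1 + √(-19)))*(1/981) = (9/(-1 + I*√19))*(1/981) = 1/(109*(-1 + I*√19))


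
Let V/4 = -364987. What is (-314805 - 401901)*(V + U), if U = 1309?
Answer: 1045415323134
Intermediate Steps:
V = -1459948 (V = 4*(-364987) = -1459948)
(-314805 - 401901)*(V + U) = (-314805 - 401901)*(-1459948 + 1309) = -716706*(-1458639) = 1045415323134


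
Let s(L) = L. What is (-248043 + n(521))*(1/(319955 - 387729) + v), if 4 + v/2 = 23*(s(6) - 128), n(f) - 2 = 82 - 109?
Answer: 47243295499954/33887 ≈ 1.3941e+9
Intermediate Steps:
n(f) = -25 (n(f) = 2 + (82 - 109) = 2 - 27 = -25)
v = -5620 (v = -8 + 2*(23*(6 - 128)) = -8 + 2*(23*(-122)) = -8 + 2*(-2806) = -8 - 5612 = -5620)
(-248043 + n(521))*(1/(319955 - 387729) + v) = (-248043 - 25)*(1/(319955 - 387729) - 5620) = -248068*(1/(-67774) - 5620) = -248068*(-1/67774 - 5620) = -248068*(-380889881/67774) = 47243295499954/33887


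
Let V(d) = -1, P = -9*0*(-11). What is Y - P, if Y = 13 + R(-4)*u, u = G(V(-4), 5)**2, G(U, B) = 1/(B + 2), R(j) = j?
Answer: 633/49 ≈ 12.918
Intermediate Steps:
P = 0 (P = 0*(-11) = 0)
G(U, B) = 1/(2 + B)
u = 1/49 (u = (1/(2 + 5))**2 = (1/7)**2 = 1/49 ≈ 0.020408)
Y = 633/49 (Y = 13 - 4*1/49 = 13 - 4/49 = 633/49 ≈ 12.918)
Y - P = 633/49 - 1*0 = 633/49 + 0 = 633/49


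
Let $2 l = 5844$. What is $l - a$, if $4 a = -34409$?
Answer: $\frac{46097}{4} \approx 11524.0$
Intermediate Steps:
$a = - \frac{34409}{4}$ ($a = \frac{1}{4} \left(-34409\right) = - \frac{34409}{4} \approx -8602.3$)
$l = 2922$ ($l = \frac{1}{2} \cdot 5844 = 2922$)
$l - a = 2922 - - \frac{34409}{4} = 2922 + \frac{34409}{4} = \frac{46097}{4}$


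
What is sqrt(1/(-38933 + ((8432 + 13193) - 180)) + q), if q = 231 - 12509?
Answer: I*sqrt(234686407845)/4372 ≈ 110.81*I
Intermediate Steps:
q = -12278
sqrt(1/(-38933 + ((8432 + 13193) - 180)) + q) = sqrt(1/(-38933 + ((8432 + 13193) - 180)) - 12278) = sqrt(1/(-38933 + (21625 - 180)) - 12278) = sqrt(1/(-38933 + 21445) - 12278) = sqrt(1/(-17488) - 12278) = sqrt(-1/17488 - 12278) = sqrt(-214717665/17488) = I*sqrt(234686407845)/4372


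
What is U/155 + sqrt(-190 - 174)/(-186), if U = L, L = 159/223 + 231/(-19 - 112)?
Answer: -30684/4528015 - I*sqrt(91)/93 ≈ -0.0067765 - 0.10257*I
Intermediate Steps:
L = -30684/29213 (L = 159*(1/223) + 231/(-131) = 159/223 + 231*(-1/131) = 159/223 - 231/131 = -30684/29213 ≈ -1.0504)
U = -30684/29213 ≈ -1.0504
U/155 + sqrt(-190 - 174)/(-186) = -30684/29213/155 + sqrt(-190 - 174)/(-186) = -30684/29213*1/155 + sqrt(-364)*(-1/186) = -30684/4528015 + (2*I*sqrt(91))*(-1/186) = -30684/4528015 - I*sqrt(91)/93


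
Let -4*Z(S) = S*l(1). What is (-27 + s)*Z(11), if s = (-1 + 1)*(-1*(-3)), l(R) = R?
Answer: 297/4 ≈ 74.250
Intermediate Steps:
s = 0 (s = 0*3 = 0)
Z(S) = -S/4
(-27 + s)*Z(11) = (-27 + 0)*(-¼*11) = -27*(-11/4) = 297/4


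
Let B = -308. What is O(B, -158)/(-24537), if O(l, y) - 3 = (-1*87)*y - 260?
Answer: -13489/24537 ≈ -0.54974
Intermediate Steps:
O(l, y) = -257 - 87*y (O(l, y) = 3 + ((-1*87)*y - 260) = 3 + (-87*y - 260) = 3 + (-260 - 87*y) = -257 - 87*y)
O(B, -158)/(-24537) = (-257 - 87*(-158))/(-24537) = (-257 + 13746)*(-1/24537) = 13489*(-1/24537) = -13489/24537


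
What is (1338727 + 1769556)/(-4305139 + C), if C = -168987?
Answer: -3108283/4474126 ≈ -0.69472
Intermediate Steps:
(1338727 + 1769556)/(-4305139 + C) = (1338727 + 1769556)/(-4305139 - 168987) = 3108283/(-4474126) = 3108283*(-1/4474126) = -3108283/4474126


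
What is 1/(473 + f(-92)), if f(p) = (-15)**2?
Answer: 1/698 ≈ 0.0014327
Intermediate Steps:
f(p) = 225
1/(473 + f(-92)) = 1/(473 + 225) = 1/698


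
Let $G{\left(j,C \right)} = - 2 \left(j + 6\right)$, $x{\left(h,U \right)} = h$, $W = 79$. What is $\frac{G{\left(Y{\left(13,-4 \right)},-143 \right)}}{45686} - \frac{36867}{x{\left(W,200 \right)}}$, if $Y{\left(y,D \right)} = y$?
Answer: $- \frac{842154382}{1804597} \approx -466.67$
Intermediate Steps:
$G{\left(j,C \right)} = -12 - 2 j$ ($G{\left(j,C \right)} = - 2 \left(6 + j\right) = -12 - 2 j$)
$\frac{G{\left(Y{\left(13,-4 \right)},-143 \right)}}{45686} - \frac{36867}{x{\left(W,200 \right)}} = \frac{-12 - 26}{45686} - \frac{36867}{79} = \left(-12 - 26\right) \frac{1}{45686} - \frac{36867}{79} = \left(-38\right) \frac{1}{45686} - \frac{36867}{79} = - \frac{19}{22843} - \frac{36867}{79} = - \frac{842154382}{1804597}$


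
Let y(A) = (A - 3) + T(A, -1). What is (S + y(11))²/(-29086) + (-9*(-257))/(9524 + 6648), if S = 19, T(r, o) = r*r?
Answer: -143477785/235189396 ≈ -0.61005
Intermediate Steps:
T(r, o) = r²
y(A) = -3 + A + A² (y(A) = (A - 3) + A² = (-3 + A) + A² = -3 + A + A²)
(S + y(11))²/(-29086) + (-9*(-257))/(9524 + 6648) = (19 + (-3 + 11 + 11²))²/(-29086) + (-9*(-257))/(9524 + 6648) = (19 + (-3 + 11 + 121))²*(-1/29086) + 2313/16172 = (19 + 129)²*(-1/29086) + 2313*(1/16172) = 148²*(-1/29086) + 2313/16172 = 21904*(-1/29086) + 2313/16172 = -10952/14543 + 2313/16172 = -143477785/235189396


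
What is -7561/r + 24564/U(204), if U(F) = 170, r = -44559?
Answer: 547916323/3787515 ≈ 144.66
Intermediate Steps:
-7561/r + 24564/U(204) = -7561/(-44559) + 24564/170 = -7561*(-1/44559) + 24564*(1/170) = 7561/44559 + 12282/85 = 547916323/3787515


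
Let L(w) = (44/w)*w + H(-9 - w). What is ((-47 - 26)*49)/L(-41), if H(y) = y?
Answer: -3577/76 ≈ -47.066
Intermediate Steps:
L(w) = 35 - w (L(w) = (44/w)*w + (-9 - w) = 44 + (-9 - w) = 35 - w)
((-47 - 26)*49)/L(-41) = ((-47 - 26)*49)/(35 - 1*(-41)) = (-73*49)/(35 + 41) = -3577/76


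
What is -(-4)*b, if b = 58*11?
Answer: 2552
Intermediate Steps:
b = 638
-(-4)*b = -(-4)*638 = -4*(-638) = 2552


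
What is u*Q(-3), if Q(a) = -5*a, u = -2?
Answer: -30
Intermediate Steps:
u*Q(-3) = -(-10)*(-3) = -2*15 = -30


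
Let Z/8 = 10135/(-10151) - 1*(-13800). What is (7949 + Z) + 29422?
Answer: 1499942341/10151 ≈ 1.4776e+5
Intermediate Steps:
Z = 1120589320/10151 (Z = 8*(10135/(-10151) - 1*(-13800)) = 8*(10135*(-1/10151) + 13800) = 8*(-10135/10151 + 13800) = 8*(140073665/10151) = 1120589320/10151 ≈ 1.1039e+5)
(7949 + Z) + 29422 = (7949 + 1120589320/10151) + 29422 = 1201279619/10151 + 29422 = 1499942341/10151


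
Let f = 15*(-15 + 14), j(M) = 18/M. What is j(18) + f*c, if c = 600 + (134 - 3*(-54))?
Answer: -13439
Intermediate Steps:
c = 896 (c = 600 + (134 - 1*(-162)) = 600 + (134 + 162) = 600 + 296 = 896)
f = -15 (f = 15*(-1) = -15)
j(18) + f*c = 18/18 - 15*896 = 18*(1/18) - 13440 = 1 - 13440 = -13439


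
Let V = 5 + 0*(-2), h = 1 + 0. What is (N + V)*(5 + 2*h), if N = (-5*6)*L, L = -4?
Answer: 875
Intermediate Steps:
h = 1
V = 5 (V = 5 + 0 = 5)
N = 120 (N = -5*6*(-4) = -30*(-4) = 120)
(N + V)*(5 + 2*h) = (120 + 5)*(5 + 2*1) = 125*(5 + 2) = 125*7 = 875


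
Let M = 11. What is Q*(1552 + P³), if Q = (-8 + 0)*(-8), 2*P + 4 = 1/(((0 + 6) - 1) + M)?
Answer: 50605889/512 ≈ 98840.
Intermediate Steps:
P = -63/32 (P = -2 + 1/(2*(((0 + 6) - 1) + 11)) = -2 + 1/(2*((6 - 1) + 11)) = -2 + 1/(2*(5 + 11)) = -2 + (½)/16 = -2 + (½)*(1/16) = -2 + 1/32 = -63/32 ≈ -1.9688)
Q = 64 (Q = -8*(-8) = 64)
Q*(1552 + P³) = 64*(1552 + (-63/32)³) = 64*(1552 - 250047/32768) = 64*(50605889/32768) = 50605889/512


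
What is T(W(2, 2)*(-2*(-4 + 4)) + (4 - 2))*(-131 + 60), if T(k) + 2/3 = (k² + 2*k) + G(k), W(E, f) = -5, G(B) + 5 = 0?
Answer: -497/3 ≈ -165.67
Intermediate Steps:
G(B) = -5 (G(B) = -5 + 0 = -5)
T(k) = -17/3 + k² + 2*k (T(k) = -⅔ + ((k² + 2*k) - 5) = -⅔ + (-5 + k² + 2*k) = -17/3 + k² + 2*k)
T(W(2, 2)*(-2*(-4 + 4)) + (4 - 2))*(-131 + 60) = (-17/3 + (-(-10)*(-4 + 4) + (4 - 2))² + 2*(-(-10)*(-4 + 4) + (4 - 2)))*(-131 + 60) = (-17/3 + (-(-10)*0 + 2)² + 2*(-(-10)*0 + 2))*(-71) = (-17/3 + (-5*0 + 2)² + 2*(-5*0 + 2))*(-71) = (-17/3 + (0 + 2)² + 2*(0 + 2))*(-71) = (-17/3 + 2² + 2*2)*(-71) = (-17/3 + 4 + 4)*(-71) = (7/3)*(-71) = -497/3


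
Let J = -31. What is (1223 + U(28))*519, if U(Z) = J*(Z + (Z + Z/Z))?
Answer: -282336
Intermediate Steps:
U(Z) = -31 - 62*Z (U(Z) = -31*(Z + (Z + Z/Z)) = -31*(Z + (Z + 1)) = -31*(Z + (1 + Z)) = -31*(1 + 2*Z) = -31 - 62*Z)
(1223 + U(28))*519 = (1223 + (-31 - 62*28))*519 = (1223 + (-31 - 1736))*519 = (1223 - 1767)*519 = -544*519 = -282336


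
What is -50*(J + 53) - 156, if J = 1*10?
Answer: -3306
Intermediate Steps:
J = 10
-50*(J + 53) - 156 = -50*(10 + 53) - 156 = -50*63 - 156 = -3150 - 156 = -3306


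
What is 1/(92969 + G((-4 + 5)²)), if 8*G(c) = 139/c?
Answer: 8/743891 ≈ 1.0754e-5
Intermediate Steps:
G(c) = 139/(8*c) (G(c) = (139/c)/8 = 139/(8*c))
1/(92969 + G((-4 + 5)²)) = 1/(92969 + 139/(8*((-4 + 5)²))) = 1/(92969 + 139/(8*(1²))) = 1/(92969 + (139/8)/1) = 1/(92969 + (139/8)*1) = 1/(92969 + 139/8) = 1/(743891/8) = 8/743891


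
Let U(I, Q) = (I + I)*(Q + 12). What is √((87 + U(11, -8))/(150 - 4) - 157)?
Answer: 23*I*√6278/146 ≈ 12.482*I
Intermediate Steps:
U(I, Q) = 2*I*(12 + Q) (U(I, Q) = (2*I)*(12 + Q) = 2*I*(12 + Q))
√((87 + U(11, -8))/(150 - 4) - 157) = √((87 + 2*11*(12 - 8))/(150 - 4) - 157) = √((87 + 2*11*4)/146 - 157) = √((87 + 88)*(1/146) - 157) = √(175*(1/146) - 157) = √(175/146 - 157) = √(-22747/146) = 23*I*√6278/146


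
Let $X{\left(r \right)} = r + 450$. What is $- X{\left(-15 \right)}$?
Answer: $-435$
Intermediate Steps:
$X{\left(r \right)} = 450 + r$
$- X{\left(-15 \right)} = - (450 - 15) = \left(-1\right) 435 = -435$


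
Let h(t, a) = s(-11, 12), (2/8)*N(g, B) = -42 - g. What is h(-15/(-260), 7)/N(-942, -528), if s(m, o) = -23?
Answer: -23/3600 ≈ -0.0063889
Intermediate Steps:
N(g, B) = -168 - 4*g (N(g, B) = 4*(-42 - g) = -168 - 4*g)
h(t, a) = -23
h(-15/(-260), 7)/N(-942, -528) = -23/(-168 - 4*(-942)) = -23/(-168 + 3768) = -23/3600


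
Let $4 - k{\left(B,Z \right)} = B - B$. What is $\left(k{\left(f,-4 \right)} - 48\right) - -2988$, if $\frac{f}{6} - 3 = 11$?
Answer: $2944$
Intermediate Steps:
$f = 84$ ($f = 18 + 6 \cdot 11 = 18 + 66 = 84$)
$k{\left(B,Z \right)} = 4$ ($k{\left(B,Z \right)} = 4 - \left(B - B\right) = 4 - 0 = 4 + 0 = 4$)
$\left(k{\left(f,-4 \right)} - 48\right) - -2988 = \left(4 - 48\right) - -2988 = \left(4 - 48\right) + 2988 = -44 + 2988 = 2944$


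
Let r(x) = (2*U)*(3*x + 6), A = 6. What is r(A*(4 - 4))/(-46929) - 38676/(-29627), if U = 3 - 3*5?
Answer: 606430764/463455161 ≈ 1.3085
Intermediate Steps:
U = -12 (U = 3 - 15 = -12)
r(x) = -144 - 72*x (r(x) = (2*(-12))*(3*x + 6) = -24*(6 + 3*x) = -144 - 72*x)
r(A*(4 - 4))/(-46929) - 38676/(-29627) = (-144 - 432*(4 - 4))/(-46929) - 38676/(-29627) = (-144 - 432*0)*(-1/46929) - 38676*(-1/29627) = (-144 - 72*0)*(-1/46929) + 38676/29627 = (-144 + 0)*(-1/46929) + 38676/29627 = -144*(-1/46929) + 38676/29627 = 48/15643 + 38676/29627 = 606430764/463455161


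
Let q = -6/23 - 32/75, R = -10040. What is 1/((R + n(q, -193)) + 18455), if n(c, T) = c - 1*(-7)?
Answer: 1725/14526764 ≈ 0.00011875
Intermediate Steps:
q = -1186/1725 (q = -6*1/23 - 32*1/75 = -6/23 - 32/75 = -1186/1725 ≈ -0.68754)
n(c, T) = 7 + c (n(c, T) = c + 7 = 7 + c)
1/((R + n(q, -193)) + 18455) = 1/((-10040 + (7 - 1186/1725)) + 18455) = 1/((-10040 + 10889/1725) + 18455) = 1/(-17308111/1725 + 18455) = 1/(14526764/1725) = 1725/14526764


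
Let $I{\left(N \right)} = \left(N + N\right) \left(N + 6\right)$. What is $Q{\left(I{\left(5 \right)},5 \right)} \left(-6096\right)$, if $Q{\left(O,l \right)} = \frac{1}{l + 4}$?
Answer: $- \frac{2032}{3} \approx -677.33$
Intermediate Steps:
$I{\left(N \right)} = 2 N \left(6 + N\right)$
$Q{\left(O,l \right)} = \frac{1}{4 + l}$
$Q{\left(I{\left(5 \right)},5 \right)} \left(-6096\right) = \frac{1}{4 + 5} \left(-6096\right) = \frac{1}{9} \left(-6096\right) = - \frac{2032}{3}$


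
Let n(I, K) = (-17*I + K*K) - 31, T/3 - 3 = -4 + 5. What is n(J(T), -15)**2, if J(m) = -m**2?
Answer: 6980164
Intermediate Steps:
T = 12 (T = 9 + 3*(-4 + 5) = 9 + 3*1 = 9 + 3 = 12)
n(I, K) = -31 + K**2 - 17*I (n(I, K) = (-17*I + K**2) - 31 = (K**2 - 17*I) - 31 = -31 + K**2 - 17*I)
n(J(T), -15)**2 = (-31 + (-15)**2 - (-17)*12**2)**2 = (-31 + 225 - (-17)*144)**2 = (-31 + 225 - 17*(-144))**2 = (-31 + 225 + 2448)**2 = 2642**2 = 6980164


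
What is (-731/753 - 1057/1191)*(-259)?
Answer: 143878126/298941 ≈ 481.29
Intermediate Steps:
(-731/753 - 1057/1191)*(-259) = -555514/298941*(-259) = 143878126/298941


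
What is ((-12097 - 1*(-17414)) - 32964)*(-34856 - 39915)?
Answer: 2067193837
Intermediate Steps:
((-12097 - 1*(-17414)) - 32964)*(-34856 - 39915) = ((-12097 + 17414) - 32964)*(-74771) = (5317 - 32964)*(-74771) = -27647*(-74771) = 2067193837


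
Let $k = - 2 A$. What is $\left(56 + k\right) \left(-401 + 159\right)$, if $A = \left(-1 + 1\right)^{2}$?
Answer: $-13552$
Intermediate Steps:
$A = 0$ ($A = 0^{2} = 0$)
$k = 0$ ($k = \left(-2\right) 0 = 0$)
$\left(56 + k\right) \left(-401 + 159\right) = \left(56 + 0\right) \left(-401 + 159\right) = 56 \left(-242\right) = -13552$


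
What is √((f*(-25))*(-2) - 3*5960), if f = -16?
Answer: 2*I*√4670 ≈ 136.67*I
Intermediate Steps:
√((f*(-25))*(-2) - 3*5960) = √(-16*(-25)*(-2) - 3*5960) = √(400*(-2) - 17880) = √(-800 - 17880) = √(-18680) = 2*I*√4670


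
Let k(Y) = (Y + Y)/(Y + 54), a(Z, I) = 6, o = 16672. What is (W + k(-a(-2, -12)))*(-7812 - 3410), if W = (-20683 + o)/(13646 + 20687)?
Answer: 282665347/68666 ≈ 4116.5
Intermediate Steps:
k(Y) = 2*Y/(54 + Y) (k(Y) = (2*Y)/(54 + Y) = 2*Y/(54 + Y))
W = -4011/34333 (W = (-20683 + 16672)/(13646 + 20687) = -4011/34333 ≈ -0.11683)
(W + k(-a(-2, -12)))*(-7812 - 3410) = (-4011/34333 + 2*(-1*6)/(54 - 1*6))*(-7812 - 3410) = (-4011/34333 + 2*(-6)/(54 - 6))*(-11222) = (-4011/34333 + 2*(-6)/48)*(-11222) = (-4011/34333 + 2*(-6)*(1/48))*(-11222) = (-4011/34333 - ¼)*(-11222) = -50377/137332*(-11222) = 282665347/68666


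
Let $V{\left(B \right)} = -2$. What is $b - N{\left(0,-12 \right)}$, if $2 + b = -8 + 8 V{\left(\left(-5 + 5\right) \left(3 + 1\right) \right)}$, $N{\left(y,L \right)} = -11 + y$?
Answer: $-15$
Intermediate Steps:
$b = -26$ ($b = -2 + \left(-8 + 8 \left(-2\right)\right) = -2 - 24 = -26$)
$b - N{\left(0,-12 \right)} = -26 - \left(-11 + 0\right) = -26 - -11 = -26 + 11 = -15$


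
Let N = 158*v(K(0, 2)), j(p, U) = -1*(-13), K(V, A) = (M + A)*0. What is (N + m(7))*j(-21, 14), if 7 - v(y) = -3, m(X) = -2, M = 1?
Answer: 20514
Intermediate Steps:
K(V, A) = 0 (K(V, A) = (1 + A)*0 = 0)
j(p, U) = 13
v(y) = 10 (v(y) = 7 - 1*(-3) = 7 + 3 = 10)
N = 1580 (N = 158*10 = 1580)
(N + m(7))*j(-21, 14) = (1580 - 2)*13 = 1578*13 = 20514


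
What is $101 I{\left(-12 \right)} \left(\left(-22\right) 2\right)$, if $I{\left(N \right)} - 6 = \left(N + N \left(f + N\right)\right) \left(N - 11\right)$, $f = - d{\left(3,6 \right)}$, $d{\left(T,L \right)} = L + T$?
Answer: $24504216$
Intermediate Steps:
$f = -9$ ($f = - (6 + 3) = \left(-1\right) 9 = -9$)
$I{\left(N \right)} = 6 + \left(-11 + N\right) \left(N + N \left(-9 + N\right)\right)$ ($I{\left(N \right)} = 6 + \left(N + N \left(-9 + N\right)\right) \left(N - 11\right) = 6 + \left(N + N \left(-9 + N\right)\right) \left(-11 + N\right) = 6 + \left(-11 + N\right) \left(N + N \left(-9 + N\right)\right)$)
$101 I{\left(-12 \right)} \left(\left(-22\right) 2\right) = 101 \left(6 + \left(-12\right)^{3} - 19 \left(-12\right)^{2} + 88 \left(-12\right)\right) \left(\left(-22\right) 2\right) = 101 \left(6 - 1728 - 2736 - 1056\right) \left(-44\right) = 101 \left(-5514\right) \left(-44\right) = \left(-556914\right) \left(-44\right) = 24504216$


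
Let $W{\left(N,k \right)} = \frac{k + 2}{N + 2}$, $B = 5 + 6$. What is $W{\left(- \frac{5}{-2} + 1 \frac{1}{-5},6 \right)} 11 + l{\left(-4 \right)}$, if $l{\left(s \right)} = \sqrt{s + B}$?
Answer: $\frac{880}{43} + \sqrt{7} \approx 23.111$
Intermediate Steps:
$B = 11$
$l{\left(s \right)} = \sqrt{11 + s}$ ($l{\left(s \right)} = \sqrt{s + 11} = \sqrt{11 + s}$)
$W{\left(N,k \right)} = \frac{2 + k}{2 + N}$
$W{\left(- \frac{5}{-2} + 1 \frac{1}{-5},6 \right)} 11 + l{\left(-4 \right)} = \frac{2 + 6}{2 + \left(- \frac{5}{-2} + 1 \frac{1}{-5}\right)} 11 + \sqrt{11 - 4} = \frac{1}{2 + \left(\left(-5\right) \left(- \frac{1}{2}\right) + 1 \left(- \frac{1}{5}\right)\right)} 8 \cdot 11 + \sqrt{7} = \frac{1}{2 + \left(\frac{5}{2} - \frac{1}{5}\right)} 8 \cdot 11 + \sqrt{7} = \frac{1}{2 + \frac{23}{10}} \cdot 8 \cdot 11 + \sqrt{7} = \frac{1}{\frac{43}{10}} \cdot 8 \cdot 11 + \sqrt{7} = \frac{10}{43} \cdot 8 \cdot 11 + \sqrt{7} = \frac{80}{43} \cdot 11 + \sqrt{7} = \frac{880}{43} + \sqrt{7}$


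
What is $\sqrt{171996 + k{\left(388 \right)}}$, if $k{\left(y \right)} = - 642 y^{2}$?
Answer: $2 i \sqrt{24119313} \approx 9822.3 i$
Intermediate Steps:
$\sqrt{171996 + k{\left(388 \right)}} = \sqrt{171996 - 642 \cdot 388^{2}} = \sqrt{171996 - 96649248} = \sqrt{-96477252} = 2 i \sqrt{24119313}$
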